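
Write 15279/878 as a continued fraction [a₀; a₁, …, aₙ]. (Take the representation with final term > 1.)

[17; 2, 2, 19, 9]

15279 = 17·878 + 353
878 = 2·353 + 172
353 = 2·172 + 9
172 = 19·9 + 1
9 = 9·1 + 0  (stop)
So 15279/878 = [17; 2, 2, 19, 9].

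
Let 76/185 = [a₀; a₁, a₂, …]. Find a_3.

76 = 0·185 + 76   →  a_0 = 0
185 = 2·76 + 33   →  a_1 = 2
76 = 2·33 + 10   →  a_2 = 2
33 = 3·10 + 3   →  a_3 = 3

3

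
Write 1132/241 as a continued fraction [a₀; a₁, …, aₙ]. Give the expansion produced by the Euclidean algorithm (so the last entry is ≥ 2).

[4; 1, 2, 3, 3, 7]

1132 = 4*241 + 168
241 = 1*168 + 73
168 = 2*73 + 22
73 = 3*22 + 7
22 = 3*7 + 1
7 = 7*1 + 0  (stop)
So 1132/241 = [4; 1, 2, 3, 3, 7].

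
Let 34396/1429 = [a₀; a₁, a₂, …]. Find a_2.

3

34396 = 24·1429 + 100   →  a_0 = 24
1429 = 14·100 + 29   →  a_1 = 14
100 = 3·29 + 13   →  a_2 = 3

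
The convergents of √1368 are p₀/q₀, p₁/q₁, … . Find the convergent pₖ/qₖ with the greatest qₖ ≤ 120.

√1368 = [36; 1, 72, …] (period length 2).
Convergents:
  p_0/q_0 = 36/1
  p_1/q_1 = 37/1
  p_2/q_2 = 2700/73
  p_3/q_3 = 2737/74
  p_4/q_4 = 199764/5401
q_3 = 74 ≤ 120 < 5401 = q_4, so the answer is 2737/74.

2737/74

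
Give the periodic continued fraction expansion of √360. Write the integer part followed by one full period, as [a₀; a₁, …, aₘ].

[18; 1, 36]

a₀ = ⌊√360⌋ = 18.
With m₀=0, d₀=1 and mₖ₊₁ = dₖaₖ − mₖ, dₖ₊₁ = (n − mₖ₊₁²)/dₖ, aₖ₊₁ = ⌊(a₀+mₖ₊₁)/dₖ₊₁⌋:
  k=1: m=18, d=36, a=1
  k=2: m=18, d=1, a=36
d=1 and a=2a₀=36 at k=2, so the next step gives (m, d) = (18, 36) again — its k=1 value — and the period has length 2.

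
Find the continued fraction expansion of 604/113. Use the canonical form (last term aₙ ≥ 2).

604 = 5*113 + 39
113 = 2*39 + 35
39 = 1*35 + 4
35 = 8*4 + 3
4 = 1*3 + 1
3 = 3*1 + 0  (stop)
So 604/113 = [5; 2, 1, 8, 1, 3].

[5; 2, 1, 8, 1, 3]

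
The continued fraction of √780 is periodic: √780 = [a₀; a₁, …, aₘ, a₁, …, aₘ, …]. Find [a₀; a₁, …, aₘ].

[27; 1, 12, 1, 54]

a₀ = ⌊√780⌋ = 27.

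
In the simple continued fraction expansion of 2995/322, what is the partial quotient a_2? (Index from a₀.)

2995 = 9·322 + 97   →  a_0 = 9
322 = 3·97 + 31   →  a_1 = 3
97 = 3·31 + 4   →  a_2 = 3

3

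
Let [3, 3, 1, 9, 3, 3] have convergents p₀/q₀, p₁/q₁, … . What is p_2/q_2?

Using pₖ = aₖpₖ₋₁ + pₖ₋₂, qₖ = aₖqₖ₋₁ + qₖ₋₂ (with p₋₁=1, p₋₂=0, q₋₁=0, q₋₂=1):
  k=0: a=3, p=3, q=1
  k=1: a=3, p=10, q=3
  k=2: a=1, p=13, q=4

13/4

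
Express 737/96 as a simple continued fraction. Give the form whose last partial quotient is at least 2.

737 = 7·96 + 65
96 = 1·65 + 31
65 = 2·31 + 3
31 = 10·3 + 1
3 = 3·1 + 0  (stop)
So 737/96 = [7; 1, 2, 10, 3].

[7; 1, 2, 10, 3]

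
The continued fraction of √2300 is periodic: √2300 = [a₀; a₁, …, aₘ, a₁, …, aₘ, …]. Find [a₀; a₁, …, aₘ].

[47; 1, 22, 1, 94]

a₀ = ⌊√2300⌋ = 47.
With m₀=0, d₀=1 and mₖ₊₁ = dₖaₖ − mₖ, dₖ₊₁ = (n − mₖ₊₁²)/dₖ, aₖ₊₁ = ⌊(a₀+mₖ₊₁)/dₖ₊₁⌋:
  k=1: m=47, d=91, a=1
  k=2: m=44, d=4, a=22
  k=3: m=44, d=91, a=1
  k=4: m=47, d=1, a=94
d=1 and a=2a₀=94 at k=4, so the next step gives (m, d) = (47, 91) again — its k=1 value — and the period has length 4.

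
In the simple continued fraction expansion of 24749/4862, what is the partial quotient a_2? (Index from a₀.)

24749 = 5·4862 + 439   →  a_0 = 5
4862 = 11·439 + 33   →  a_1 = 11
439 = 13·33 + 10   →  a_2 = 13

13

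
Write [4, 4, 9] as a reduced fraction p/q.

157/37

Using pₖ = aₖpₖ₋₁ + pₖ₋₂ and qₖ = aₖqₖ₋₁ + qₖ₋₂:
  k=0: a=4, p=4, q=1
  k=1: a=4, p=17, q=4
  k=2: a=9, p=157, q=37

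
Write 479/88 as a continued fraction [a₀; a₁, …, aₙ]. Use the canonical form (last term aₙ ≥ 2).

[5; 2, 3, 1, 9]

479 = 5×88 + 39
88 = 2×39 + 10
39 = 3×10 + 9
10 = 1×9 + 1
9 = 9×1 + 0  (stop)
So 479/88 = [5; 2, 3, 1, 9].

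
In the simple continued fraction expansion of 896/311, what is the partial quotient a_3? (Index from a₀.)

896 = 2·311 + 274   →  a_0 = 2
311 = 1·274 + 37   →  a_1 = 1
274 = 7·37 + 15   →  a_2 = 7
37 = 2·15 + 7   →  a_3 = 2

2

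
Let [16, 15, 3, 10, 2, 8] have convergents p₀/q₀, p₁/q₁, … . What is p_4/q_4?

Using pₖ = aₖpₖ₋₁ + pₖ₋₂, qₖ = aₖqₖ₋₁ + qₖ₋₂ (with p₋₁=1, p₋₂=0, q₋₁=0, q₋₂=1):
  k=0: a=16, p=16, q=1
  k=1: a=15, p=241, q=15
  k=2: a=3, p=739, q=46
  k=3: a=10, p=7631, q=475
  k=4: a=2, p=16001, q=996

16001/996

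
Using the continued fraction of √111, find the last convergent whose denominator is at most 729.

√111 = [10; 1, 1, 6, 1, 1, 20, …] (period length 6).
Convergents:
  p_0/q_0 = 10/1
  p_1/q_1 = 11/1
  p_2/q_2 = 21/2
  p_3/q_3 = 137/13
  p_4/q_4 = 158/15
  p_5/q_5 = 295/28
  p_6/q_6 = 6058/575
  p_7/q_7 = 6353/603
  p_8/q_8 = 12411/1178
q_7 = 603 ≤ 729 < 1178 = q_8, so the answer is 6353/603.

6353/603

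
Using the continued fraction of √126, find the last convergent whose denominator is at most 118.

√126 = [11; 4, 2, 4, 22, …] (period length 4).
Convergents:
  p_0/q_0 = 11/1
  p_1/q_1 = 45/4
  p_2/q_2 = 101/9
  p_3/q_3 = 449/40
  p_4/q_4 = 9979/889
q_3 = 40 ≤ 118 < 889 = q_4, so the answer is 449/40.

449/40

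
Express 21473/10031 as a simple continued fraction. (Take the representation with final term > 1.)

[2; 7, 9, 6, 6, 4]

21473 = 2·10031 + 1411
10031 = 7·1411 + 154
1411 = 9·154 + 25
154 = 6·25 + 4
25 = 6·4 + 1
4 = 4·1 + 0  (stop)
So 21473/10031 = [2; 7, 9, 6, 6, 4].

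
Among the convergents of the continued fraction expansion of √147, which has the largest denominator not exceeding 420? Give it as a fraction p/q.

2340/193

√147 = [12; 8, 24, …] (period length 2).
Convergents:
  p_0/q_0 = 12/1
  p_1/q_1 = 97/8
  p_2/q_2 = 2340/193
  p_3/q_3 = 18817/1552
q_2 = 193 ≤ 420 < 1552 = q_3, so the answer is 2340/193.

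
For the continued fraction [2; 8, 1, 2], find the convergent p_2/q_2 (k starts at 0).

Using pₖ = aₖpₖ₋₁ + pₖ₋₂, qₖ = aₖqₖ₋₁ + qₖ₋₂ (with p₋₁=1, p₋₂=0, q₋₁=0, q₋₂=1):
  k=0: a=2, p=2, q=1
  k=1: a=8, p=17, q=8
  k=2: a=1, p=19, q=9

19/9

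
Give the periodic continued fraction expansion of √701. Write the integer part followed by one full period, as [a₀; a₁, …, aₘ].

[26; 2, 10, 10, 2, 52]

a₀ = ⌊√701⌋ = 26.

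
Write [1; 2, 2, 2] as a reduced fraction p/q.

Using pₖ = aₖpₖ₋₁ + pₖ₋₂ and qₖ = aₖqₖ₋₁ + qₖ₋₂:
  k=0: a=1, p=1, q=1
  k=1: a=2, p=3, q=2
  k=2: a=2, p=7, q=5
  k=3: a=2, p=17, q=12

17/12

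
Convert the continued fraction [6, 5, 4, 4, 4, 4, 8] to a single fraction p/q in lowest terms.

Fold from the inside: start with 8/1.
  4 + 1/8 = 33/8
  4 + 8/33 = 140/33
  4 + 33/140 = 593/140
  4 + 140/593 = 2512/593
  5 + 593/2512 = 13153/2512
  6 + 2512/13153 = 81430/13153

81430/13153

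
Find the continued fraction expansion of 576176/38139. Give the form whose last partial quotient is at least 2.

[15; 9, 3, 10, 13, 10]

576176 = 15·38139 + 4091
38139 = 9·4091 + 1320
4091 = 3·1320 + 131
1320 = 10·131 + 10
131 = 13·10 + 1
10 = 10·1 + 0  (stop)
So 576176/38139 = [15; 9, 3, 10, 13, 10].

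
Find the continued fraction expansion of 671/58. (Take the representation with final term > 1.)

671 = 11·58 + 33
58 = 1·33 + 25
33 = 1·25 + 8
25 = 3·8 + 1
8 = 8·1 + 0  (stop)
So 671/58 = [11; 1, 1, 3, 8].

[11; 1, 1, 3, 8]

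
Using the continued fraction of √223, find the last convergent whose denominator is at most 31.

√223 = [14; 1, 13, 1, 28, …] (period length 4).
Convergents:
  p_0/q_0 = 14/1
  p_1/q_1 = 15/1
  p_2/q_2 = 209/14
  p_3/q_3 = 224/15
  p_4/q_4 = 6481/434
q_3 = 15 ≤ 31 < 434 = q_4, so the answer is 224/15.

224/15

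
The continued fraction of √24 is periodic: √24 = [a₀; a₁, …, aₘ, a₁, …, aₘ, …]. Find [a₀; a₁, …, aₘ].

a₀ = ⌊√24⌋ = 4.
With m₀=0, d₀=1 and mₖ₊₁ = dₖaₖ − mₖ, dₖ₊₁ = (n − mₖ₊₁²)/dₖ, aₖ₊₁ = ⌊(a₀+mₖ₊₁)/dₖ₊₁⌋:
  k=1: m=4, d=8, a=1
  k=2: m=4, d=1, a=8
d=1 and a=2a₀=8 at k=2, so the next step gives (m, d) = (4, 8) again — its k=1 value — and the period has length 2.

[4; 1, 8]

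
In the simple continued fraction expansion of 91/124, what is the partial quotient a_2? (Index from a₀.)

91 = 0·124 + 91   →  a_0 = 0
124 = 1·91 + 33   →  a_1 = 1
91 = 2·33 + 25   →  a_2 = 2

2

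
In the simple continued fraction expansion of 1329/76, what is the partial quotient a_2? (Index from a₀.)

18

1329 = 17·76 + 37   →  a_0 = 17
76 = 2·37 + 2   →  a_1 = 2
37 = 18·2 + 1   →  a_2 = 18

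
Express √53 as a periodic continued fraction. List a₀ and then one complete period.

a₀ = ⌊√53⌋ = 7.
With m₀=0, d₀=1 and mₖ₊₁ = dₖaₖ − mₖ, dₖ₊₁ = (n − mₖ₊₁²)/dₖ, aₖ₊₁ = ⌊(a₀+mₖ₊₁)/dₖ₊₁⌋:
  k=1: m=7, d=4, a=3
  k=2: m=5, d=7, a=1
  k=3: m=2, d=7, a=1
  k=4: m=5, d=4, a=3
  k=5: m=7, d=1, a=14
d=1 and a=2a₀=14 at k=5, so the next step gives (m, d) = (7, 4) again — its k=1 value — and the period has length 5.

[7; 3, 1, 1, 3, 14]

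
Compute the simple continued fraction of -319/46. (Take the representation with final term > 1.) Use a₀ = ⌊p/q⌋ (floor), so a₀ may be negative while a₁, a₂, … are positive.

[-7; 15, 3]

-319 = -7×46 + 3
46 = 15×3 + 1
3 = 3×1 + 0  (stop)
So -319/46 = [-7; 15, 3].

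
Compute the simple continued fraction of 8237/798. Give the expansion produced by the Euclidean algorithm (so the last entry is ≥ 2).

8237 = 10·798 + 257
798 = 3·257 + 27
257 = 9·27 + 14
27 = 1·14 + 13
14 = 1·13 + 1
13 = 13·1 + 0  (stop)
So 8237/798 = [10; 3, 9, 1, 1, 13].

[10; 3, 9, 1, 1, 13]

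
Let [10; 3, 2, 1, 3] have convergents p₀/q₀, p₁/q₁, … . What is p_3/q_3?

Using pₖ = aₖpₖ₋₁ + pₖ₋₂, qₖ = aₖqₖ₋₁ + qₖ₋₂ (with p₋₁=1, p₋₂=0, q₋₁=0, q₋₂=1):
  k=0: a=10, p=10, q=1
  k=1: a=3, p=31, q=3
  k=2: a=2, p=72, q=7
  k=3: a=1, p=103, q=10

103/10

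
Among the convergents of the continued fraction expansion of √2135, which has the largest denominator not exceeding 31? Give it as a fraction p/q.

√2135 = [46; 4, 1, 5, 1, 4, 92, …] (period length 6).
Convergents:
  p_0/q_0 = 46/1
  p_1/q_1 = 185/4
  p_2/q_2 = 231/5
  p_3/q_3 = 1340/29
  p_4/q_4 = 1571/34
q_3 = 29 ≤ 31 < 34 = q_4, so the answer is 1340/29.

1340/29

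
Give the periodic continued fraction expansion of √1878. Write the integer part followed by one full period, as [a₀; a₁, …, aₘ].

[43; 2, 1, 42, 1, 2, 86]

a₀ = ⌊√1878⌋ = 43.
With m₀=0, d₀=1 and mₖ₊₁ = dₖaₖ − mₖ, dₖ₊₁ = (n − mₖ₊₁²)/dₖ, aₖ₊₁ = ⌊(a₀+mₖ₊₁)/dₖ₊₁⌋:
  k=1: m=43, d=29, a=2
  k=2: m=15, d=57, a=1
  k=3: m=42, d=2, a=42
  k=4: m=42, d=57, a=1
  k=5: m=15, d=29, a=2
  k=6: m=43, d=1, a=86
d=1 and a=2a₀=86 at k=6, so the next step gives (m, d) = (43, 29) again — its k=1 value — and the period has length 6.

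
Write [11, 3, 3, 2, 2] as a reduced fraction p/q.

Fold from the inside: start with 2/1.
  2 + 1/2 = 5/2
  3 + 2/5 = 17/5
  3 + 5/17 = 56/17
  11 + 17/56 = 633/56

633/56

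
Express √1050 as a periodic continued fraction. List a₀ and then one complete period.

a₀ = ⌊√1050⌋ = 32.
With m₀=0, d₀=1 and mₖ₊₁ = dₖaₖ − mₖ, dₖ₊₁ = (n − mₖ₊₁²)/dₖ, aₖ₊₁ = ⌊(a₀+mₖ₊₁)/dₖ₊₁⌋:
  k=1: m=32, d=26, a=2
  k=2: m=20, d=25, a=2
  k=3: m=30, d=6, a=10
  k=4: m=30, d=25, a=2
  k=5: m=20, d=26, a=2
  k=6: m=32, d=1, a=64
d=1 and a=2a₀=64 at k=6, so the next step gives (m, d) = (32, 26) again — its k=1 value — and the period has length 6.

[32; 2, 2, 10, 2, 2, 64]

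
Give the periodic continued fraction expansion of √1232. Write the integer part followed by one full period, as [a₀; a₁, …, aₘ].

a₀ = ⌊√1232⌋ = 35.
With m₀=0, d₀=1 and mₖ₊₁ = dₖaₖ − mₖ, dₖ₊₁ = (n − mₖ₊₁²)/dₖ, aₖ₊₁ = ⌊(a₀+mₖ₊₁)/dₖ₊₁⌋:
  k=1: m=35, d=7, a=10
  k=2: m=35, d=1, a=70
d=1 and a=2a₀=70 at k=2, so the next step gives (m, d) = (35, 7) again — its k=1 value — and the period has length 2.

[35; 10, 70]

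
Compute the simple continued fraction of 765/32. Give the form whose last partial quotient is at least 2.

765 = 23×32 + 29
32 = 1×29 + 3
29 = 9×3 + 2
3 = 1×2 + 1
2 = 2×1 + 0  (stop)
So 765/32 = [23; 1, 9, 1, 2].

[23; 1, 9, 1, 2]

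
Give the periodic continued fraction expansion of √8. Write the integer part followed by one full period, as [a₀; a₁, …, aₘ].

[2; 1, 4]

a₀ = ⌊√8⌋ = 2.
With m₀=0, d₀=1 and mₖ₊₁ = dₖaₖ − mₖ, dₖ₊₁ = (n − mₖ₊₁²)/dₖ, aₖ₊₁ = ⌊(a₀+mₖ₊₁)/dₖ₊₁⌋:
  k=1: m=2, d=4, a=1
  k=2: m=2, d=1, a=4
d=1 and a=2a₀=4 at k=2, so the next step gives (m, d) = (2, 4) again — its k=1 value — and the period has length 2.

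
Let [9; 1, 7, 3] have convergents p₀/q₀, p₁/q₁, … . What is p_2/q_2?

Using pₖ = aₖpₖ₋₁ + pₖ₋₂, qₖ = aₖqₖ₋₁ + qₖ₋₂ (with p₋₁=1, p₋₂=0, q₋₁=0, q₋₂=1):
  k=0: a=9, p=9, q=1
  k=1: a=1, p=10, q=1
  k=2: a=7, p=79, q=8

79/8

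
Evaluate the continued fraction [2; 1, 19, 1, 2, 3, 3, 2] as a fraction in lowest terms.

4643/1573

Fold from the inside: start with 2/1.
  3 + 1/2 = 7/2
  3 + 2/7 = 23/7
  2 + 7/23 = 53/23
  1 + 23/53 = 76/53
  19 + 53/76 = 1497/76
  1 + 76/1497 = 1573/1497
  2 + 1497/1573 = 4643/1573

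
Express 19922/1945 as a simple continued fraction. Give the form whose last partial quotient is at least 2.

19922 = 10·1945 + 472
1945 = 4·472 + 57
472 = 8·57 + 16
57 = 3·16 + 9
16 = 1·9 + 7
9 = 1·7 + 2
7 = 3·2 + 1
2 = 2·1 + 0  (stop)
So 19922/1945 = [10; 4, 8, 3, 1, 1, 3, 2].

[10; 4, 8, 3, 1, 1, 3, 2]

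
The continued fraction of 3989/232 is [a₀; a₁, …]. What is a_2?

3989 = 17·232 + 45   →  a_0 = 17
232 = 5·45 + 7   →  a_1 = 5
45 = 6·7 + 3   →  a_2 = 6

6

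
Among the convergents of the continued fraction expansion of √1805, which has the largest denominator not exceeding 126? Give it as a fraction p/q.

2889/68

√1805 = [42; 2, 16, 2, 84, …] (period length 4).
Convergents:
  p_0/q_0 = 42/1
  p_1/q_1 = 85/2
  p_2/q_2 = 1402/33
  p_3/q_3 = 2889/68
  p_4/q_4 = 244078/5745
q_3 = 68 ≤ 126 < 5745 = q_4, so the answer is 2889/68.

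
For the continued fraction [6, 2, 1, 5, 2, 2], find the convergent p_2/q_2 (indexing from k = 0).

Using pₖ = aₖpₖ₋₁ + pₖ₋₂, qₖ = aₖqₖ₋₁ + qₖ₋₂ (with p₋₁=1, p₋₂=0, q₋₁=0, q₋₂=1):
  k=0: a=6, p=6, q=1
  k=1: a=2, p=13, q=2
  k=2: a=1, p=19, q=3

19/3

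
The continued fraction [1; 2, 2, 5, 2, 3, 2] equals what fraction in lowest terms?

657/467

Fold from the inside: start with 2/1.
  3 + 1/2 = 7/2
  2 + 2/7 = 16/7
  5 + 7/16 = 87/16
  2 + 16/87 = 190/87
  2 + 87/190 = 467/190
  1 + 190/467 = 657/467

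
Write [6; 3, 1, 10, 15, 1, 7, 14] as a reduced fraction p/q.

485411/77594

Using pₖ = aₖpₖ₋₁ + pₖ₋₂ and qₖ = aₖqₖ₋₁ + qₖ₋₂:
  k=0: a=6, p=6, q=1
  k=1: a=3, p=19, q=3
  k=2: a=1, p=25, q=4
  k=3: a=10, p=269, q=43
  k=4: a=15, p=4060, q=649
  k=5: a=1, p=4329, q=692
  k=6: a=7, p=34363, q=5493
  k=7: a=14, p=485411, q=77594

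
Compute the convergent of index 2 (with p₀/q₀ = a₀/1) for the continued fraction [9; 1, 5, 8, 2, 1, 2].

59/6

Using pₖ = aₖpₖ₋₁ + pₖ₋₂, qₖ = aₖqₖ₋₁ + qₖ₋₂ (with p₋₁=1, p₋₂=0, q₋₁=0, q₋₂=1):
  k=0: a=9, p=9, q=1
  k=1: a=1, p=10, q=1
  k=2: a=5, p=59, q=6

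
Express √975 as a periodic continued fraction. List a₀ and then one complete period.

[31; 4, 2, 4, 62]

a₀ = ⌊√975⌋ = 31.
With m₀=0, d₀=1 and mₖ₊₁ = dₖaₖ − mₖ, dₖ₊₁ = (n − mₖ₊₁²)/dₖ, aₖ₊₁ = ⌊(a₀+mₖ₊₁)/dₖ₊₁⌋:
  k=1: m=31, d=14, a=4
  k=2: m=25, d=25, a=2
  k=3: m=25, d=14, a=4
  k=4: m=31, d=1, a=62
d=1 and a=2a₀=62 at k=4, so the next step gives (m, d) = (31, 14) again — its k=1 value — and the period has length 4.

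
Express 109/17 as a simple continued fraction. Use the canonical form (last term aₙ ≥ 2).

[6; 2, 2, 3]

109 = 6·17 + 7
17 = 2·7 + 3
7 = 2·3 + 1
3 = 3·1 + 0  (stop)
So 109/17 = [6; 2, 2, 3].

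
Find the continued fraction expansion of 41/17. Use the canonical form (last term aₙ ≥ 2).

[2; 2, 2, 3]

41 = 2·17 + 7
17 = 2·7 + 3
7 = 2·3 + 1
3 = 3·1 + 0  (stop)
So 41/17 = [2; 2, 2, 3].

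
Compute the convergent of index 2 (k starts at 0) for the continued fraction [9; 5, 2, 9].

101/11

Using pₖ = aₖpₖ₋₁ + pₖ₋₂, qₖ = aₖqₖ₋₁ + qₖ₋₂ (with p₋₁=1, p₋₂=0, q₋₁=0, q₋₂=1):
  k=0: a=9, p=9, q=1
  k=1: a=5, p=46, q=5
  k=2: a=2, p=101, q=11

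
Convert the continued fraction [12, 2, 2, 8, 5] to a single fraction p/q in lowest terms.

2667/215

Using pₖ = aₖpₖ₋₁ + pₖ₋₂ and qₖ = aₖqₖ₋₁ + qₖ₋₂:
  k=0: a=12, p=12, q=1
  k=1: a=2, p=25, q=2
  k=2: a=2, p=62, q=5
  k=3: a=8, p=521, q=42
  k=4: a=5, p=2667, q=215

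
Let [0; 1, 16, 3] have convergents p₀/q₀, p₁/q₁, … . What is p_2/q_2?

Using pₖ = aₖpₖ₋₁ + pₖ₋₂, qₖ = aₖqₖ₋₁ + qₖ₋₂ (with p₋₁=1, p₋₂=0, q₋₁=0, q₋₂=1):
  k=0: a=0, p=0, q=1
  k=1: a=1, p=1, q=1
  k=2: a=16, p=16, q=17

16/17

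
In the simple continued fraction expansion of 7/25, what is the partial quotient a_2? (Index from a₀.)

7 = 0·25 + 7   →  a_0 = 0
25 = 3·7 + 4   →  a_1 = 3
7 = 1·4 + 3   →  a_2 = 1

1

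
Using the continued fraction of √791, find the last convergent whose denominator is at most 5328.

√791 = [28; 8, 56, …] (period length 2).
Convergents:
  p_0/q_0 = 28/1
  p_1/q_1 = 225/8
  p_2/q_2 = 12628/449
  p_3/q_3 = 101249/3600
  p_4/q_4 = 5682572/202049
q_3 = 3600 ≤ 5328 < 202049 = q_4, so the answer is 101249/3600.

101249/3600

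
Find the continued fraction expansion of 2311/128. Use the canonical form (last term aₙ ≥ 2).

2311 = 18×128 + 7
128 = 18×7 + 2
7 = 3×2 + 1
2 = 2×1 + 0  (stop)
So 2311/128 = [18; 18, 3, 2].

[18; 18, 3, 2]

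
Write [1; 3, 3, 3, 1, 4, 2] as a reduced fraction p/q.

Using pₖ = aₖpₖ₋₁ + pₖ₋₂ and qₖ = aₖqₖ₋₁ + qₖ₋₂:
  k=0: a=1, p=1, q=1
  k=1: a=3, p=4, q=3
  k=2: a=3, p=13, q=10
  k=3: a=3, p=43, q=33
  k=4: a=1, p=56, q=43
  k=5: a=4, p=267, q=205
  k=6: a=2, p=590, q=453

590/453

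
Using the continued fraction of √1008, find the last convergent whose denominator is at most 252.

√1008 = [31; 1, 2, 1, 62, …] (period length 4).
Convergents:
  p_0/q_0 = 31/1
  p_1/q_1 = 32/1
  p_2/q_2 = 95/3
  p_3/q_3 = 127/4
  p_4/q_4 = 7969/251
  p_5/q_5 = 8096/255
q_4 = 251 ≤ 252 < 255 = q_5, so the answer is 7969/251.

7969/251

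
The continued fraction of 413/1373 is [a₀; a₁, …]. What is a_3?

12

413 = 0·1373 + 413   →  a_0 = 0
1373 = 3·413 + 134   →  a_1 = 3
413 = 3·134 + 11   →  a_2 = 3
134 = 12·11 + 2   →  a_3 = 12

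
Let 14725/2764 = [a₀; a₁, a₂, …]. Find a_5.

1

14725 = 5·2764 + 905   →  a_0 = 5
2764 = 3·905 + 49   →  a_1 = 3
905 = 18·49 + 23   →  a_2 = 18
49 = 2·23 + 3   →  a_3 = 2
23 = 7·3 + 2   →  a_4 = 7
3 = 1·2 + 1   →  a_5 = 1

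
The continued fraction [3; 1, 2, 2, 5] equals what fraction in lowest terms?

Fold from the inside: start with 5/1.
  2 + 1/5 = 11/5
  2 + 5/11 = 27/11
  1 + 11/27 = 38/27
  3 + 27/38 = 141/38

141/38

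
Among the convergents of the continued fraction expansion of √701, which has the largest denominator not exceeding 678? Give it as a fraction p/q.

11782/445

√701 = [26; 2, 10, 10, 2, 52, …] (period length 5).
Convergents:
  p_0/q_0 = 26/1
  p_1/q_1 = 53/2
  p_2/q_2 = 556/21
  p_3/q_3 = 5613/212
  p_4/q_4 = 11782/445
  p_5/q_5 = 618277/23352
q_4 = 445 ≤ 678 < 23352 = q_5, so the answer is 11782/445.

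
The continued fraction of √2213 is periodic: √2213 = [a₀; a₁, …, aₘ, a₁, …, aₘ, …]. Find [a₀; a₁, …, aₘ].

a₀ = ⌊√2213⌋ = 47.
With m₀=0, d₀=1 and mₖ₊₁ = dₖaₖ − mₖ, dₖ₊₁ = (n − mₖ₊₁²)/dₖ, aₖ₊₁ = ⌊(a₀+mₖ₊₁)/dₖ₊₁⌋:
  k=1: m=47, d=4, a=23
  k=2: m=45, d=47, a=1
  k=3: m=2, d=47, a=1
  k=4: m=45, d=4, a=23
  k=5: m=47, d=1, a=94
d=1 and a=2a₀=94 at k=5, so the next step gives (m, d) = (47, 4) again — its k=1 value — and the period has length 5.

[47; 23, 1, 1, 23, 94]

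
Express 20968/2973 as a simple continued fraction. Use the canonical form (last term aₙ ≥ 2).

[7; 18, 1, 14, 1, 2, 3]

20968 = 7×2973 + 157
2973 = 18×157 + 147
157 = 1×147 + 10
147 = 14×10 + 7
10 = 1×7 + 3
7 = 2×3 + 1
3 = 3×1 + 0  (stop)
So 20968/2973 = [7; 18, 1, 14, 1, 2, 3].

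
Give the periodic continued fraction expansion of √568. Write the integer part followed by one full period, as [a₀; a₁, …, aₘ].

a₀ = ⌊√568⌋ = 23.
With m₀=0, d₀=1 and mₖ₊₁ = dₖaₖ − mₖ, dₖ₊₁ = (n − mₖ₊₁²)/dₖ, aₖ₊₁ = ⌊(a₀+mₖ₊₁)/dₖ₊₁⌋:
  k=1: m=23, d=39, a=1
  k=2: m=16, d=8, a=4
  k=3: m=16, d=39, a=1
  k=4: m=23, d=1, a=46
d=1 and a=2a₀=46 at k=4, so the next step gives (m, d) = (23, 39) again — its k=1 value — and the period has length 4.

[23; 1, 4, 1, 46]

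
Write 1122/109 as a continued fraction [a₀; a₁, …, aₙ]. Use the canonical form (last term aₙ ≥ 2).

[10; 3, 2, 2, 6]

1122 = 10·109 + 32
109 = 3·32 + 13
32 = 2·13 + 6
13 = 2·6 + 1
6 = 6·1 + 0  (stop)
So 1122/109 = [10; 3, 2, 2, 6].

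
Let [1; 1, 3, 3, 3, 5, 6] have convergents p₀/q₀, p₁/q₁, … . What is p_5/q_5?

403/228

Using pₖ = aₖpₖ₋₁ + pₖ₋₂, qₖ = aₖqₖ₋₁ + qₖ₋₂ (with p₋₁=1, p₋₂=0, q₋₁=0, q₋₂=1):
  k=0: a=1, p=1, q=1
  k=1: a=1, p=2, q=1
  k=2: a=3, p=7, q=4
  k=3: a=3, p=23, q=13
  k=4: a=3, p=76, q=43
  k=5: a=5, p=403, q=228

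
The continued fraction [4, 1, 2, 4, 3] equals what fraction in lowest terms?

197/42

Using pₖ = aₖpₖ₋₁ + pₖ₋₂ and qₖ = aₖqₖ₋₁ + qₖ₋₂:
  k=0: a=4, p=4, q=1
  k=1: a=1, p=5, q=1
  k=2: a=2, p=14, q=3
  k=3: a=4, p=61, q=13
  k=4: a=3, p=197, q=42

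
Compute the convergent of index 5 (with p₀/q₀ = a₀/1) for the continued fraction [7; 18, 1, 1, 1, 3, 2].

Using pₖ = aₖpₖ₋₁ + pₖ₋₂, qₖ = aₖqₖ₋₁ + qₖ₋₂ (with p₋₁=1, p₋₂=0, q₋₁=0, q₋₂=1):
  k=0: a=7, p=7, q=1
  k=1: a=18, p=127, q=18
  k=2: a=1, p=134, q=19
  k=3: a=1, p=261, q=37
  k=4: a=1, p=395, q=56
  k=5: a=3, p=1446, q=205

1446/205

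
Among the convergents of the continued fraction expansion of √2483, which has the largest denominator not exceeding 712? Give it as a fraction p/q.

√2483 = [49; 1, 4, 1, 6, 1, 4, 1, 98, …] (period length 8).
Convergents:
  p_0/q_0 = 49/1
  p_1/q_1 = 50/1
  p_2/q_2 = 249/5
  p_3/q_3 = 299/6
  p_4/q_4 = 2043/41
  p_5/q_5 = 2342/47
  p_6/q_6 = 11411/229
  p_7/q_7 = 13753/276
  p_8/q_8 = 1359205/27277
q_7 = 276 ≤ 712 < 27277 = q_8, so the answer is 13753/276.

13753/276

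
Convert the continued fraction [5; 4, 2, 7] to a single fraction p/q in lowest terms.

350/67

Using pₖ = aₖpₖ₋₁ + pₖ₋₂ and qₖ = aₖqₖ₋₁ + qₖ₋₂:
  k=0: a=5, p=5, q=1
  k=1: a=4, p=21, q=4
  k=2: a=2, p=47, q=9
  k=3: a=7, p=350, q=67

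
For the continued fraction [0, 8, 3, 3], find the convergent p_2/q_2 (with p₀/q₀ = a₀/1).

3/25

Using pₖ = aₖpₖ₋₁ + pₖ₋₂, qₖ = aₖqₖ₋₁ + qₖ₋₂ (with p₋₁=1, p₋₂=0, q₋₁=0, q₋₂=1):
  k=0: a=0, p=0, q=1
  k=1: a=8, p=1, q=8
  k=2: a=3, p=3, q=25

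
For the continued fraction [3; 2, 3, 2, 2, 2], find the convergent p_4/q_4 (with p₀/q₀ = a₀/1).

134/39

Using pₖ = aₖpₖ₋₁ + pₖ₋₂, qₖ = aₖqₖ₋₁ + qₖ₋₂ (with p₋₁=1, p₋₂=0, q₋₁=0, q₋₂=1):
  k=0: a=3, p=3, q=1
  k=1: a=2, p=7, q=2
  k=2: a=3, p=24, q=7
  k=3: a=2, p=55, q=16
  k=4: a=2, p=134, q=39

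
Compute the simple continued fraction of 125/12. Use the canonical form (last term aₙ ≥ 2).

[10; 2, 2, 2]

125 = 10*12 + 5
12 = 2*5 + 2
5 = 2*2 + 1
2 = 2*1 + 0  (stop)
So 125/12 = [10; 2, 2, 2].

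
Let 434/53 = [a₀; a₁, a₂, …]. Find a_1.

434 = 8·53 + 10   →  a_0 = 8
53 = 5·10 + 3   →  a_1 = 5

5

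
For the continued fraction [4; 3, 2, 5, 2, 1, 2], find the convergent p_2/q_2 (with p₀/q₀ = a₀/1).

Using pₖ = aₖpₖ₋₁ + pₖ₋₂, qₖ = aₖqₖ₋₁ + qₖ₋₂ (with p₋₁=1, p₋₂=0, q₋₁=0, q₋₂=1):
  k=0: a=4, p=4, q=1
  k=1: a=3, p=13, q=3
  k=2: a=2, p=30, q=7

30/7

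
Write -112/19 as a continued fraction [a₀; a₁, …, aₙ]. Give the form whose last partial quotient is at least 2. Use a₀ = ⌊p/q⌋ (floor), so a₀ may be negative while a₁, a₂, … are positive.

[-6; 9, 2]

-112 = -6*19 + 2
19 = 9*2 + 1
2 = 2*1 + 0  (stop)
So -112/19 = [-6; 9, 2].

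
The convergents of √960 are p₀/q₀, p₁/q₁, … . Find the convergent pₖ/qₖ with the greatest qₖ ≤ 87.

√960 = [30; 1, 60, …] (period length 2).
Convergents:
  p_0/q_0 = 30/1
  p_1/q_1 = 31/1
  p_2/q_2 = 1890/61
  p_3/q_3 = 1921/62
  p_4/q_4 = 117150/3781
q_3 = 62 ≤ 87 < 3781 = q_4, so the answer is 1921/62.

1921/62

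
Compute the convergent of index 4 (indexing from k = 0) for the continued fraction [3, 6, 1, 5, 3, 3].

409/130

Using pₖ = aₖpₖ₋₁ + pₖ₋₂, qₖ = aₖqₖ₋₁ + qₖ₋₂ (with p₋₁=1, p₋₂=0, q₋₁=0, q₋₂=1):
  k=0: a=3, p=3, q=1
  k=1: a=6, p=19, q=6
  k=2: a=1, p=22, q=7
  k=3: a=5, p=129, q=41
  k=4: a=3, p=409, q=130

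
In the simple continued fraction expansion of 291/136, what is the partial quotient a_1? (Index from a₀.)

291 = 2·136 + 19   →  a_0 = 2
136 = 7·19 + 3   →  a_1 = 7

7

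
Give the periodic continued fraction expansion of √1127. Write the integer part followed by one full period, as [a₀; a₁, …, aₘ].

a₀ = ⌊√1127⌋ = 33.
With m₀=0, d₀=1 and mₖ₊₁ = dₖaₖ − mₖ, dₖ₊₁ = (n − mₖ₊₁²)/dₖ, aₖ₊₁ = ⌊(a₀+mₖ₊₁)/dₖ₊₁⌋:
  k=1: m=33, d=38, a=1
  k=2: m=5, d=29, a=1
  k=3: m=24, d=19, a=3
  k=4: m=33, d=2, a=33
  k=5: m=33, d=19, a=3
  k=6: m=24, d=29, a=1
  k=7: m=5, d=38, a=1
  k=8: m=33, d=1, a=66
d=1 and a=2a₀=66 at k=8, so the next step gives (m, d) = (33, 38) again — its k=1 value — and the period has length 8.

[33; 1, 1, 3, 33, 3, 1, 1, 66]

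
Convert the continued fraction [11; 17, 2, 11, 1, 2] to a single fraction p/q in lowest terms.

14109/1276

Using pₖ = aₖpₖ₋₁ + pₖ₋₂ and qₖ = aₖqₖ₋₁ + qₖ₋₂:
  k=0: a=11, p=11, q=1
  k=1: a=17, p=188, q=17
  k=2: a=2, p=387, q=35
  k=3: a=11, p=4445, q=402
  k=4: a=1, p=4832, q=437
  k=5: a=2, p=14109, q=1276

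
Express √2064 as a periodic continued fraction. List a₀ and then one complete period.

a₀ = ⌊√2064⌋ = 45.
With m₀=0, d₀=1 and mₖ₊₁ = dₖaₖ − mₖ, dₖ₊₁ = (n − mₖ₊₁²)/dₖ, aₖ₊₁ = ⌊(a₀+mₖ₊₁)/dₖ₊₁⌋:
  k=1: m=45, d=39, a=2
  k=2: m=33, d=25, a=3
  k=3: m=42, d=12, a=7
  k=4: m=42, d=25, a=3
  k=5: m=33, d=39, a=2
  k=6: m=45, d=1, a=90
d=1 and a=2a₀=90 at k=6, so the next step gives (m, d) = (45, 39) again — its k=1 value — and the period has length 6.

[45; 2, 3, 7, 3, 2, 90]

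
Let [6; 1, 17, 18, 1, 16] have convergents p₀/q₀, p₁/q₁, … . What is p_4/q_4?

2382/343

Using pₖ = aₖpₖ₋₁ + pₖ₋₂, qₖ = aₖqₖ₋₁ + qₖ₋₂ (with p₋₁=1, p₋₂=0, q₋₁=0, q₋₂=1):
  k=0: a=6, p=6, q=1
  k=1: a=1, p=7, q=1
  k=2: a=17, p=125, q=18
  k=3: a=18, p=2257, q=325
  k=4: a=1, p=2382, q=343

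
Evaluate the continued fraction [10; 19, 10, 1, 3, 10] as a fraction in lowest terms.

84641/8420

Fold from the inside: start with 10/1.
  3 + 1/10 = 31/10
  1 + 10/31 = 41/31
  10 + 31/41 = 441/41
  19 + 41/441 = 8420/441
  10 + 441/8420 = 84641/8420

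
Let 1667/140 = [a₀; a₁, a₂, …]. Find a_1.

1667 = 11·140 + 127   →  a_0 = 11
140 = 1·127 + 13   →  a_1 = 1

1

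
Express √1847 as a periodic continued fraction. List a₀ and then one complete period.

a₀ = ⌊√1847⌋ = 42.

[42; 1, 41, 1, 84]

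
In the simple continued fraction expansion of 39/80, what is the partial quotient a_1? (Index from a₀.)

39 = 0·80 + 39   →  a_0 = 0
80 = 2·39 + 2   →  a_1 = 2

2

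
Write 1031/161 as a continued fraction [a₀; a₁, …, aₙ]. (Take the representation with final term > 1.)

1031 = 6×161 + 65
161 = 2×65 + 31
65 = 2×31 + 3
31 = 10×3 + 1
3 = 3×1 + 0  (stop)
So 1031/161 = [6; 2, 2, 10, 3].

[6; 2, 2, 10, 3]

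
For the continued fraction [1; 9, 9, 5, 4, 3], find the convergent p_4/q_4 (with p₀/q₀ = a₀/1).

Using pₖ = aₖpₖ₋₁ + pₖ₋₂, qₖ = aₖqₖ₋₁ + qₖ₋₂ (with p₋₁=1, p₋₂=0, q₋₁=0, q₋₂=1):
  k=0: a=1, p=1, q=1
  k=1: a=9, p=10, q=9
  k=2: a=9, p=91, q=82
  k=3: a=5, p=465, q=419
  k=4: a=4, p=1951, q=1758

1951/1758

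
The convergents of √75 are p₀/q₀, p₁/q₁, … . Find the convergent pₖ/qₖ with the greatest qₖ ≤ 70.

√75 = [8; 1, 1, 1, 16, …] (period length 4).
Convergents:
  p_0/q_0 = 8/1
  p_1/q_1 = 9/1
  p_2/q_2 = 17/2
  p_3/q_3 = 26/3
  p_4/q_4 = 433/50
  p_5/q_5 = 459/53
  p_6/q_6 = 892/103
q_5 = 53 ≤ 70 < 103 = q_6, so the answer is 459/53.

459/53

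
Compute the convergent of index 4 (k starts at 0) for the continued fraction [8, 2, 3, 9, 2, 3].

Using pₖ = aₖpₖ₋₁ + pₖ₋₂, qₖ = aₖqₖ₋₁ + qₖ₋₂ (with p₋₁=1, p₋₂=0, q₋₁=0, q₋₂=1):
  k=0: a=8, p=8, q=1
  k=1: a=2, p=17, q=2
  k=2: a=3, p=59, q=7
  k=3: a=9, p=548, q=65
  k=4: a=2, p=1155, q=137

1155/137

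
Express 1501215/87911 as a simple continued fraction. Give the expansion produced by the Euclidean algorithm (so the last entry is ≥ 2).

1501215 = 17·87911 + 6728
87911 = 13·6728 + 447
6728 = 15·447 + 23
447 = 19·23 + 10
23 = 2·10 + 3
10 = 3·3 + 1
3 = 3·1 + 0  (stop)
So 1501215/87911 = [17; 13, 15, 19, 2, 3, 3].

[17; 13, 15, 19, 2, 3, 3]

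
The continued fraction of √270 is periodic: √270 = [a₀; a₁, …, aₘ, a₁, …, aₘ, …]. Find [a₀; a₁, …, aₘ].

a₀ = ⌊√270⌋ = 16.
With m₀=0, d₀=1 and mₖ₊₁ = dₖaₖ − mₖ, dₖ₊₁ = (n − mₖ₊₁²)/dₖ, aₖ₊₁ = ⌊(a₀+mₖ₊₁)/dₖ₊₁⌋:
  k=1: m=16, d=14, a=2
  k=2: m=12, d=9, a=3
  k=3: m=15, d=5, a=6
  k=4: m=15, d=9, a=3
  k=5: m=12, d=14, a=2
  k=6: m=16, d=1, a=32
d=1 and a=2a₀=32 at k=6, so the next step gives (m, d) = (16, 14) again — its k=1 value — and the period has length 6.

[16; 2, 3, 6, 3, 2, 32]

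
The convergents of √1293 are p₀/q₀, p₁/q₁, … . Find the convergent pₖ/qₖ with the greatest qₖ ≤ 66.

√1293 = [35; 1, 22, 1, 70, …] (period length 4).
Convergents:
  p_0/q_0 = 35/1
  p_1/q_1 = 36/1
  p_2/q_2 = 827/23
  p_3/q_3 = 863/24
  p_4/q_4 = 61237/1703
q_3 = 24 ≤ 66 < 1703 = q_4, so the answer is 863/24.

863/24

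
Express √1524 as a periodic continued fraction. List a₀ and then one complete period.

a₀ = ⌊√1524⌋ = 39.
With m₀=0, d₀=1 and mₖ₊₁ = dₖaₖ − mₖ, dₖ₊₁ = (n − mₖ₊₁²)/dₖ, aₖ₊₁ = ⌊(a₀+mₖ₊₁)/dₖ₊₁⌋:
  k=1: m=39, d=3, a=26
  k=2: m=39, d=1, a=78
d=1 and a=2a₀=78 at k=2, so the next step gives (m, d) = (39, 3) again — its k=1 value — and the period has length 2.

[39; 26, 78]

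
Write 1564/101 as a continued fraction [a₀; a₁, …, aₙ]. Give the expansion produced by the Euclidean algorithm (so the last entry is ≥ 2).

[15; 2, 16, 3]

1564 = 15·101 + 49
101 = 2·49 + 3
49 = 16·3 + 1
3 = 3·1 + 0  (stop)
So 1564/101 = [15; 2, 16, 3].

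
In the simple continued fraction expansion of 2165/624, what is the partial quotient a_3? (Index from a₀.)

2165 = 3·624 + 293   →  a_0 = 3
624 = 2·293 + 38   →  a_1 = 2
293 = 7·38 + 27   →  a_2 = 7
38 = 1·27 + 11   →  a_3 = 1

1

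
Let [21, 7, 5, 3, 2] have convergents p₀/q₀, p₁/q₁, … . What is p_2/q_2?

761/36

Using pₖ = aₖpₖ₋₁ + pₖ₋₂, qₖ = aₖqₖ₋₁ + qₖ₋₂ (with p₋₁=1, p₋₂=0, q₋₁=0, q₋₂=1):
  k=0: a=21, p=21, q=1
  k=1: a=7, p=148, q=7
  k=2: a=5, p=761, q=36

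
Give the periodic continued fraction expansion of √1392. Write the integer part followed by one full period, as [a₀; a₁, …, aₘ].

[37; 3, 4, 3, 74]

a₀ = ⌊√1392⌋ = 37.
With m₀=0, d₀=1 and mₖ₊₁ = dₖaₖ − mₖ, dₖ₊₁ = (n − mₖ₊₁²)/dₖ, aₖ₊₁ = ⌊(a₀+mₖ₊₁)/dₖ₊₁⌋:
  k=1: m=37, d=23, a=3
  k=2: m=32, d=16, a=4
  k=3: m=32, d=23, a=3
  k=4: m=37, d=1, a=74
d=1 and a=2a₀=74 at k=4, so the next step gives (m, d) = (37, 23) again — its k=1 value — and the period has length 4.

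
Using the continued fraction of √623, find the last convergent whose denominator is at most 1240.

√623 = [24; 1, 23, 1, 48, …] (period length 4).
Convergents:
  p_0/q_0 = 24/1
  p_1/q_1 = 25/1
  p_2/q_2 = 599/24
  p_3/q_3 = 624/25
  p_4/q_4 = 30551/1224
  p_5/q_5 = 31175/1249
q_4 = 1224 ≤ 1240 < 1249 = q_5, so the answer is 30551/1224.

30551/1224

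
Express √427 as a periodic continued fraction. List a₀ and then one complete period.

[20; 1, 1, 1, 40]

a₀ = ⌊√427⌋ = 20.
With m₀=0, d₀=1 and mₖ₊₁ = dₖaₖ − mₖ, dₖ₊₁ = (n − mₖ₊₁²)/dₖ, aₖ₊₁ = ⌊(a₀+mₖ₊₁)/dₖ₊₁⌋:
  k=1: m=20, d=27, a=1
  k=2: m=7, d=14, a=1
  k=3: m=7, d=27, a=1
  k=4: m=20, d=1, a=40
d=1 and a=2a₀=40 at k=4, so the next step gives (m, d) = (20, 27) again — its k=1 value — and the period has length 4.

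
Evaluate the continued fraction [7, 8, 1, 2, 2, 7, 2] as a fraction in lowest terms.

6880/967

Fold from the inside: start with 2/1.
  7 + 1/2 = 15/2
  2 + 2/15 = 32/15
  2 + 15/32 = 79/32
  1 + 32/79 = 111/79
  8 + 79/111 = 967/111
  7 + 111/967 = 6880/967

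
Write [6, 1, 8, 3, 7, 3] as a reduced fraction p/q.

4432/643

Fold from the inside: start with 3/1.
  7 + 1/3 = 22/3
  3 + 3/22 = 69/22
  8 + 22/69 = 574/69
  1 + 69/574 = 643/574
  6 + 574/643 = 4432/643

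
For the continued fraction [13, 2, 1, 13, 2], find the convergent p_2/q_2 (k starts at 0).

40/3

Using pₖ = aₖpₖ₋₁ + pₖ₋₂, qₖ = aₖqₖ₋₁ + qₖ₋₂ (with p₋₁=1, p₋₂=0, q₋₁=0, q₋₂=1):
  k=0: a=13, p=13, q=1
  k=1: a=2, p=27, q=2
  k=2: a=1, p=40, q=3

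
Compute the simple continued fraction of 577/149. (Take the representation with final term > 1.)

[3; 1, 6, 1, 5, 3]

577 = 3*149 + 130
149 = 1*130 + 19
130 = 6*19 + 16
19 = 1*16 + 3
16 = 5*3 + 1
3 = 3*1 + 0  (stop)
So 577/149 = [3; 1, 6, 1, 5, 3].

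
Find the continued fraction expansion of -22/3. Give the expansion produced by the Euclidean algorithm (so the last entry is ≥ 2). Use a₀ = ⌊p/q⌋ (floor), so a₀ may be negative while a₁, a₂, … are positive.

-22 = -8·3 + 2
3 = 1·2 + 1
2 = 2·1 + 0  (stop)
So -22/3 = [-8; 1, 2].

[-8; 1, 2]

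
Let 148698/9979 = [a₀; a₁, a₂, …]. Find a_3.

148698 = 14·9979 + 8992   →  a_0 = 14
9979 = 1·8992 + 987   →  a_1 = 1
8992 = 9·987 + 109   →  a_2 = 9
987 = 9·109 + 6   →  a_3 = 9

9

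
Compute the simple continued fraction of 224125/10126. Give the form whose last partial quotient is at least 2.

[22; 7, 2, 15, 4, 3, 3]

224125 = 22·10126 + 1353
10126 = 7·1353 + 655
1353 = 2·655 + 43
655 = 15·43 + 10
43 = 4·10 + 3
10 = 3·3 + 1
3 = 3·1 + 0  (stop)
So 224125/10126 = [22; 7, 2, 15, 4, 3, 3].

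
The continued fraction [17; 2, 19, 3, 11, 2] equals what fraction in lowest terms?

Using pₖ = aₖpₖ₋₁ + pₖ₋₂ and qₖ = aₖqₖ₋₁ + qₖ₋₂:
  k=0: a=17, p=17, q=1
  k=1: a=2, p=35, q=2
  k=2: a=19, p=682, q=39
  k=3: a=3, p=2081, q=119
  k=4: a=11, p=23573, q=1348
  k=5: a=2, p=49227, q=2815

49227/2815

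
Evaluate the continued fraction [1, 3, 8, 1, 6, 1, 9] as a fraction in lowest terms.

Fold from the inside: start with 9/1.
  1 + 1/9 = 10/9
  6 + 9/10 = 69/10
  1 + 10/69 = 79/69
  8 + 69/79 = 701/79
  3 + 79/701 = 2182/701
  1 + 701/2182 = 2883/2182

2883/2182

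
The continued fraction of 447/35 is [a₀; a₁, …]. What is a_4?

447 = 12·35 + 27   →  a_0 = 12
35 = 1·27 + 8   →  a_1 = 1
27 = 3·8 + 3   →  a_2 = 3
8 = 2·3 + 2   →  a_3 = 2
3 = 1·2 + 1   →  a_4 = 1

1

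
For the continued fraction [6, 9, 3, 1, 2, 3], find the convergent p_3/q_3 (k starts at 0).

226/37

Using pₖ = aₖpₖ₋₁ + pₖ₋₂, qₖ = aₖqₖ₋₁ + qₖ₋₂ (with p₋₁=1, p₋₂=0, q₋₁=0, q₋₂=1):
  k=0: a=6, p=6, q=1
  k=1: a=9, p=55, q=9
  k=2: a=3, p=171, q=28
  k=3: a=1, p=226, q=37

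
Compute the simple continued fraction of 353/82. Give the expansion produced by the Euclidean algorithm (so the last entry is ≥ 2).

[4; 3, 3, 1, 1, 3]

353 = 4·82 + 25
82 = 3·25 + 7
25 = 3·7 + 4
7 = 1·4 + 3
4 = 1·3 + 1
3 = 3·1 + 0  (stop)
So 353/82 = [4; 3, 3, 1, 1, 3].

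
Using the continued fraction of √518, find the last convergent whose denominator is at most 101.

√518 = [22; 1, 3, 6, 3, 1, 44, …] (period length 6).
Convergents:
  p_0/q_0 = 22/1
  p_1/q_1 = 23/1
  p_2/q_2 = 91/4
  p_3/q_3 = 569/25
  p_4/q_4 = 1798/79
  p_5/q_5 = 2367/104
q_4 = 79 ≤ 101 < 104 = q_5, so the answer is 1798/79.

1798/79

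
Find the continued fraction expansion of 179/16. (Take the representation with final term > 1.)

[11; 5, 3]

179 = 11·16 + 3
16 = 5·3 + 1
3 = 3·1 + 0  (stop)
So 179/16 = [11; 5, 3].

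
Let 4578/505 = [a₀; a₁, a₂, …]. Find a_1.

4578 = 9·505 + 33   →  a_0 = 9
505 = 15·33 + 10   →  a_1 = 15

15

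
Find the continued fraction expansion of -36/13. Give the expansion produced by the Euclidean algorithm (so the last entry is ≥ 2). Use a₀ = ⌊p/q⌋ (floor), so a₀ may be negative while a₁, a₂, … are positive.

-36 = -3·13 + 3
13 = 4·3 + 1
3 = 3·1 + 0  (stop)
So -36/13 = [-3; 4, 3].

[-3; 4, 3]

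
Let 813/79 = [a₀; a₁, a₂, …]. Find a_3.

813 = 10·79 + 23   →  a_0 = 10
79 = 3·23 + 10   →  a_1 = 3
23 = 2·10 + 3   →  a_2 = 2
10 = 3·3 + 1   →  a_3 = 3

3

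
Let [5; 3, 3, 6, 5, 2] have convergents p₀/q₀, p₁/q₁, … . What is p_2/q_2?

Using pₖ = aₖpₖ₋₁ + pₖ₋₂, qₖ = aₖqₖ₋₁ + qₖ₋₂ (with p₋₁=1, p₋₂=0, q₋₁=0, q₋₂=1):
  k=0: a=5, p=5, q=1
  k=1: a=3, p=16, q=3
  k=2: a=3, p=53, q=10

53/10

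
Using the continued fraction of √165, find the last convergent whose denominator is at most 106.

1079/84

√165 = [12; 1, 5, 2, 5, 1, 24, …] (period length 6).
Convergents:
  p_0/q_0 = 12/1
  p_1/q_1 = 13/1
  p_2/q_2 = 77/6
  p_3/q_3 = 167/13
  p_4/q_4 = 912/71
  p_5/q_5 = 1079/84
  p_6/q_6 = 26808/2087
q_5 = 84 ≤ 106 < 2087 = q_6, so the answer is 1079/84.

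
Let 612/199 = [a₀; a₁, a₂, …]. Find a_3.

612 = 3·199 + 15   →  a_0 = 3
199 = 13·15 + 4   →  a_1 = 13
15 = 3·4 + 3   →  a_2 = 3
4 = 1·3 + 1   →  a_3 = 1

1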